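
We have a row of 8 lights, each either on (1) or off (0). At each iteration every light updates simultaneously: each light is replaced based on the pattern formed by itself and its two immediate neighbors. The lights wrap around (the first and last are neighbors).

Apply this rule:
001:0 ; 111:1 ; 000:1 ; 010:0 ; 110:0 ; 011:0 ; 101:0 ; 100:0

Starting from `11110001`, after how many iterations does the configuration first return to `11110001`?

11100100
01000000
00011111
01001110
00000100
11110001

6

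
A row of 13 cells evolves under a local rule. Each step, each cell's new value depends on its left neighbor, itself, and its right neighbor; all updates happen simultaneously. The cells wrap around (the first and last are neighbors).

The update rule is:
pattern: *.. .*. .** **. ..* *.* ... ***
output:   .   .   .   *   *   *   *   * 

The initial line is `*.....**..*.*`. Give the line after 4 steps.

.*.*.****.*.*

step 1: *.****.*.*.*.
step 2: .*.****.*.*.*
step 3: *.*.****.*.*.
step 4: .*.*.****.*.*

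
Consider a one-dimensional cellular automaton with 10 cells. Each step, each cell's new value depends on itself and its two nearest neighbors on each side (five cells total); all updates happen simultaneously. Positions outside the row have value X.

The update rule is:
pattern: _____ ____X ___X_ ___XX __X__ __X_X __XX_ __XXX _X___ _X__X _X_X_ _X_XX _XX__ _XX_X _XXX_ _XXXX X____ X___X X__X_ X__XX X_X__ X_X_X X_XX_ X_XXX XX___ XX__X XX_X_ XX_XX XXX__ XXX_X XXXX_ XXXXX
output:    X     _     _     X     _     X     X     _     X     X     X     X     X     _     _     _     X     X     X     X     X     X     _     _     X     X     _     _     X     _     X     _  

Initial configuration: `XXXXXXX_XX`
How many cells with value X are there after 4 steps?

5

step 1: _____X____
step 2: XXX___XX_X
step 3: _XXXXXX___
step 4: _____XXXXX
count of X: 5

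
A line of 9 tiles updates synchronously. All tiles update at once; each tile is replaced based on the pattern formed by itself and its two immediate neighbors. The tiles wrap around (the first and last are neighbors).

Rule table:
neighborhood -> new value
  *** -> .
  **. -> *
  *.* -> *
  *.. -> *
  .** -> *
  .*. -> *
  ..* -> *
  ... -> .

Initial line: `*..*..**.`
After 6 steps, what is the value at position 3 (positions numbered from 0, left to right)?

.

*********
.........
.........  (fixed point — unchanged through step 6)
position 3 holds .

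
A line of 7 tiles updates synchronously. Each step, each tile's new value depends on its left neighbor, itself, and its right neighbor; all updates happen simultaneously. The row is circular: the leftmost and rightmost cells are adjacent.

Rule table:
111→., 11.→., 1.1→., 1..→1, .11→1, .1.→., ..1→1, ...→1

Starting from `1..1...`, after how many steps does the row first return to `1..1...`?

14

step 1: .11.111
step 2: .1..1..
step 3: 1.11.11
step 4: ..1..1.
step 5: 11.11.1
step 6: ...1..1
step 7: 111.11.
step 8: 1...1..
step 9: .111.11
step 10: .1...1.
step 11: 1.111.1
step 12: ..1...1
step 13: 11.111.
step 14: 1..1...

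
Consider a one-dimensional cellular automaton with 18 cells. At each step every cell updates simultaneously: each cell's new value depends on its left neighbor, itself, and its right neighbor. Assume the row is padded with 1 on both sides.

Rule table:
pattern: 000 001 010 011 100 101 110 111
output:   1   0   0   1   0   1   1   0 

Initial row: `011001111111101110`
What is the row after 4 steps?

111001000000111011
001000011110101110
000011010011011011
011011100011111110

011011100011111110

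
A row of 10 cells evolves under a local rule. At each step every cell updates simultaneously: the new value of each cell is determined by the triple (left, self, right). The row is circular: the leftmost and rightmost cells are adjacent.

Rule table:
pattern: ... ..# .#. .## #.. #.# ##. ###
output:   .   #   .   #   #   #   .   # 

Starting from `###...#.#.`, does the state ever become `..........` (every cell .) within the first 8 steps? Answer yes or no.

step 1: ##.#.#.#.#
step 2: #.#.#.#.##
step 3: .#.#.#.###
step 4: #.#.#.###.
step 5: .#.#.###.#
step 6: #.#.###.#.
step 7: .#.###.#.#
step 8: #.###.#.#.
step 8 is #.###.#.#., still not uniform .

no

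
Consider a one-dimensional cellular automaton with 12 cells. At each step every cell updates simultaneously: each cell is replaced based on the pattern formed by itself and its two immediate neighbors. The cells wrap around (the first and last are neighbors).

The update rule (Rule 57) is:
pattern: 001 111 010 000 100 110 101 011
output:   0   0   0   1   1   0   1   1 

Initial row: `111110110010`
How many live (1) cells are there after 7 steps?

100001101001
011101010101
110010101010
101001010101
010100101011
101010010110
010101001101
count of 1: 6

6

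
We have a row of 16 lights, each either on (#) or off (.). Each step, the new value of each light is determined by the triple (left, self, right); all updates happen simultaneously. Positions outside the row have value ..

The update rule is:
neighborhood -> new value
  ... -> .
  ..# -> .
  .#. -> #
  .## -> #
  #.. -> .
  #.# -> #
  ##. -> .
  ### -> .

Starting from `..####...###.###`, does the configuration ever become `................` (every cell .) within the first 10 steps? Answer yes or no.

step 1: ..#......#..##..
step 2: ..#......#..#...
step 3: ..#......#..#...  (fixed point — unchanged through step 10)
step 10 is ..#......#..#..., still not uniform .

no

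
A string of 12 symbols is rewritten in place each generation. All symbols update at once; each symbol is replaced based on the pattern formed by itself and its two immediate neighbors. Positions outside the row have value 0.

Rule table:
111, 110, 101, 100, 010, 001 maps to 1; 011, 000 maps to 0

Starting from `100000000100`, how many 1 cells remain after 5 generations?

110000001110
011000010111
101100111011
110111011101
011011101111
count of 1: 9

9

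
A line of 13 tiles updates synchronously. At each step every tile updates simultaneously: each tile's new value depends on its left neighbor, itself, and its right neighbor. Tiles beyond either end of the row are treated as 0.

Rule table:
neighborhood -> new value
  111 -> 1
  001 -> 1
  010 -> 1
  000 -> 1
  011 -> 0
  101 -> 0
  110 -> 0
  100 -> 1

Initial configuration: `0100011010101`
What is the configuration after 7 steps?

0101111110110

step 1: 1111100010101
step 2: 0111011110101
step 3: 1010001100101
step 4: 1011110011101
step 5: 1001101101001
step 6: 1110000001111
step 7: 0101111110110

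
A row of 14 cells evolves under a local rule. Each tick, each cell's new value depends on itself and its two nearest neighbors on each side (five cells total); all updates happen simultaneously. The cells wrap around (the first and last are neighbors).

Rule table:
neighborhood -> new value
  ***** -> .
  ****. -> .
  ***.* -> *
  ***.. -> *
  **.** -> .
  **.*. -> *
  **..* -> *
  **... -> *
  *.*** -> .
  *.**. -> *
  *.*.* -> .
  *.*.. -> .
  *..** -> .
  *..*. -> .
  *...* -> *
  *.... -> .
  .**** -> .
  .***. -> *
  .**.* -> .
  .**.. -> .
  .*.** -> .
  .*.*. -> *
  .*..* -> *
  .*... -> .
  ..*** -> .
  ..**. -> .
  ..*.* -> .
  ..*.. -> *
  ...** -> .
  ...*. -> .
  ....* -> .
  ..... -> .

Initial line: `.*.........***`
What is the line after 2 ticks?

*...........**
**...........*

**...........*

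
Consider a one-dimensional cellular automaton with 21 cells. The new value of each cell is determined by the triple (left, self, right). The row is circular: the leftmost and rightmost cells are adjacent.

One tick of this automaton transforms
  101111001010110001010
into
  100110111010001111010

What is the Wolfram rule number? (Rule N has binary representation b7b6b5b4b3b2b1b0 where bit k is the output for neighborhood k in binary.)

position 3: 111 → 1  (bit 7 = 1)
position 5: 110 → 0  (bit 6 = 0)
position 1: 101 → 0  (bit 5 = 0)
position 6: 100 → 1  (bit 4 = 1)
position 2: 011 → 0  (bit 3 = 0)
position 0: 010 → 1  (bit 2 = 1)
position 7: 001 → 1  (bit 1 = 1)
position 15: 000 → 1  (bit 0 = 1)
bits b7..b0 = 10010111 = 151

151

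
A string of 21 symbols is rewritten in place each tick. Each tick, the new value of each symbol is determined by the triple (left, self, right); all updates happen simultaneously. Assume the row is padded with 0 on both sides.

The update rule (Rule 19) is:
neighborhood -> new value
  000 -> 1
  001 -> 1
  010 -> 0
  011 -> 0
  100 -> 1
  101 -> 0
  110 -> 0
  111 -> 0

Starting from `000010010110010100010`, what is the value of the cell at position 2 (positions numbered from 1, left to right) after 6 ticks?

111101100001100011101
000000011110011100000
111111100001100011111
000000011110011100000  (repeats tick 2; period 2)
tick 6: 000000011110011100000
position 2 holds 0

0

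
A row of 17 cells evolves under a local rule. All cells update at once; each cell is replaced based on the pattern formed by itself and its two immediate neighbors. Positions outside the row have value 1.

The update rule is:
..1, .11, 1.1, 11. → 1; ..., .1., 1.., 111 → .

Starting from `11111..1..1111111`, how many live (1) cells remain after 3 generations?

....1.1..11......
...1.1..111.....1
..1.1..11.1....11
count of 1: 7

7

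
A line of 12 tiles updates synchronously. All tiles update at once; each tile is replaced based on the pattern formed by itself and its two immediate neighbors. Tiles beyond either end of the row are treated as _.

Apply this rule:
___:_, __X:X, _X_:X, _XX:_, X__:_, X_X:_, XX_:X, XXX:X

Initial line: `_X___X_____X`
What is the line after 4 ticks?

tick 1: XX__XX____XX
tick 2: _X_X_X___X_X
tick 3: XX_X_X__XX_X
tick 4: _X_X_X_X_X_X

_X_X_X_X_X_X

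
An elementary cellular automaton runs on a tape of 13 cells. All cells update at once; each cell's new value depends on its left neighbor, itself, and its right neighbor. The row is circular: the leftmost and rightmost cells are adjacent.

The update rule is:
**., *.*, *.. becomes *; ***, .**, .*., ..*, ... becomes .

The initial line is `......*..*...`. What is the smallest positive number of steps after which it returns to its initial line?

13

step 1: .......*..*..
step 2: ........*..*.
step 3: .........*..*
step 4: *.........*..
step 5: .*.........*.
step 6: ..*.........*
step 7: *..*.........
step 8: .*..*........
step 9: ..*..*.......
step 10: ...*..*......
step 11: ....*..*.....
step 12: .....*..*....
step 13: ......*..*...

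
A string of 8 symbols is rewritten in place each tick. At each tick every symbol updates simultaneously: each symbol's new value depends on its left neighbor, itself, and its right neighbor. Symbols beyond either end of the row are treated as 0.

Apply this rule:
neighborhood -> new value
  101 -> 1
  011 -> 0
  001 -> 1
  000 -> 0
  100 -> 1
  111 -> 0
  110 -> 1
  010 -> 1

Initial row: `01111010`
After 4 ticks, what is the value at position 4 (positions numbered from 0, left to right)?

10001111
11010001
01111011
10001101
position 4 holds 1

1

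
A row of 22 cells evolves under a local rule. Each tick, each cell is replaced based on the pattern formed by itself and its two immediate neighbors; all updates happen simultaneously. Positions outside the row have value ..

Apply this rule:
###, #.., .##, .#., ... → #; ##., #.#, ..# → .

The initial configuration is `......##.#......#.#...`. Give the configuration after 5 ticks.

#.#.#.#..##.#.#.#.##.#

#####.#..######.#.####
####..##.#####..#.###.
###.#.#..####.#.#.##.#
##..#.##.###..#.#.#..#
#.#.#.#..##.#.#.#.##.#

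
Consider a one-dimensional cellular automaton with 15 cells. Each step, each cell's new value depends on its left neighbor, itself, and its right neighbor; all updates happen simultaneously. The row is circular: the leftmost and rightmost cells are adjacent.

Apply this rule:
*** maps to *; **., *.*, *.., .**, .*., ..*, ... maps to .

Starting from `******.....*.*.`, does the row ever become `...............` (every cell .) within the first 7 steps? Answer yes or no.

.****..........
..**...........
...............
all cells are . at step 3

yes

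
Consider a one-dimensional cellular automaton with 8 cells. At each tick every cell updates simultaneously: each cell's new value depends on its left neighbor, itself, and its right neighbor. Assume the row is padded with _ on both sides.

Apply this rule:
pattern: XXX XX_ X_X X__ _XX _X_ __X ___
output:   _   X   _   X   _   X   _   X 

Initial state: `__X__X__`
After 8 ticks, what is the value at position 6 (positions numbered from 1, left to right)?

X

tick 1: X_XX_XXX
tick 2: X__X___X
tick 3: XX_XXX_X
tick 4: _X___X_X
tick 5: _XXX_X_X
tick 6: ___X_X_X
tick 7: XX_X_X_X
tick 8: _X_X_X_X
position 6 holds X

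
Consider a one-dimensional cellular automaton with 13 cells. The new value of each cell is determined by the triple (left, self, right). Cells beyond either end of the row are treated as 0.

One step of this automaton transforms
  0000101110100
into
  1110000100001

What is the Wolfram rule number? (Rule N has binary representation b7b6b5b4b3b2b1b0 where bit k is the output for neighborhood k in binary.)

129

position 7: 111 → 1  (bit 7 = 1)
position 8: 110 → 0  (bit 6 = 0)
position 5: 101 → 0  (bit 5 = 0)
position 11: 100 → 0  (bit 4 = 0)
position 6: 011 → 0  (bit 3 = 0)
position 4: 010 → 0  (bit 2 = 0)
position 3: 001 → 0  (bit 1 = 0)
position 0: 000 → 1  (bit 0 = 1)
bits b7..b0 = 10000001 = 129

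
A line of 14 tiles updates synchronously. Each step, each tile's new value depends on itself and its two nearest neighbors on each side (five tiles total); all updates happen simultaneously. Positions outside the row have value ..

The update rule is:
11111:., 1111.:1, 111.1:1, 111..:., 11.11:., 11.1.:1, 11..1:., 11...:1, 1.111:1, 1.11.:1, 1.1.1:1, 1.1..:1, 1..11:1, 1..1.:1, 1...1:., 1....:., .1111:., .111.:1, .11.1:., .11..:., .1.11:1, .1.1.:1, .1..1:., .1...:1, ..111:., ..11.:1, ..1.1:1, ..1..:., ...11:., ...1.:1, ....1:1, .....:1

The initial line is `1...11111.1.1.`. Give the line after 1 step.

.1.....1111111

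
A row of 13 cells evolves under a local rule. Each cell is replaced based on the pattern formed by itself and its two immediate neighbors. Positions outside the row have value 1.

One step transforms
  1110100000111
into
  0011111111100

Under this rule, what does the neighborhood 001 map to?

1

At position 9 the neighborhood is 001; the next row has 1 there.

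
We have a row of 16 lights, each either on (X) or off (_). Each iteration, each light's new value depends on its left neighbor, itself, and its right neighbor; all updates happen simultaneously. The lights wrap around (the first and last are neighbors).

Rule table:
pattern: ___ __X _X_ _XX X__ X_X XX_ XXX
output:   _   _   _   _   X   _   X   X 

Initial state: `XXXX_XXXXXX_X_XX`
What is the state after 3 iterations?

XXXX__XXXXX____X
XXXXX__XXXXX____
_XXXXX__XXXXX___

_XXXXX__XXXXX___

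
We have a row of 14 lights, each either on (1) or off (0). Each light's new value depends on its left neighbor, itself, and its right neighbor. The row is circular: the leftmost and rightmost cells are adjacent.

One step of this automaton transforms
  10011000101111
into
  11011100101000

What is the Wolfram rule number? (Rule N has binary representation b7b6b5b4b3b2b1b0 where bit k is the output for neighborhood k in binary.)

position 11: 111 → 0  (bit 7 = 0)
position 0: 110 → 1  (bit 6 = 1)
position 9: 101 → 0  (bit 5 = 0)
position 1: 100 → 1  (bit 4 = 1)
position 3: 011 → 1  (bit 3 = 1)
position 8: 010 → 1  (bit 2 = 1)
position 2: 001 → 0  (bit 1 = 0)
position 6: 000 → 0  (bit 0 = 0)
bits b7..b0 = 01011100 = 92

92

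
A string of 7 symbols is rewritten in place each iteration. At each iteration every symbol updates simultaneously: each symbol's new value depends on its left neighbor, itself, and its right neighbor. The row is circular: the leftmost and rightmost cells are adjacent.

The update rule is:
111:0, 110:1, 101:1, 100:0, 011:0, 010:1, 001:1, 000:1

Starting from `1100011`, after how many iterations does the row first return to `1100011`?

21

0101100
1110101
0011110
1100010
0101111
1110001
0010110
1111010
0001111
0110001
1010111
1111000
0001011
0111101
1000111
1011000
1101011
0111100
1000101
1011110
1100011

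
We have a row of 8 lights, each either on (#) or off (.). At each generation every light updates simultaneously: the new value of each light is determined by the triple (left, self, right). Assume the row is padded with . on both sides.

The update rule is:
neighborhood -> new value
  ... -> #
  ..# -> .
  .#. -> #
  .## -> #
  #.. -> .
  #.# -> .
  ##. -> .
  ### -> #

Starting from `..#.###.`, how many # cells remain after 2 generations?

generation 1: #.#.##..
generation 2: #.#.#..#
count of #: 4

4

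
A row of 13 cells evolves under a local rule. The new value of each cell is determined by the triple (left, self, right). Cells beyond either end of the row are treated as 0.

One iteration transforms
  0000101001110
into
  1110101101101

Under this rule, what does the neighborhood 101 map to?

0

At position 5 the neighborhood is 101; the next row has 0 there.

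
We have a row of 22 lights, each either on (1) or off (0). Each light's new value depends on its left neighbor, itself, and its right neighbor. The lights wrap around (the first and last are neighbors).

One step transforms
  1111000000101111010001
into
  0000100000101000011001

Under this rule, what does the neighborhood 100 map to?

1

At position 4 the neighborhood is 100; the next row has 1 there.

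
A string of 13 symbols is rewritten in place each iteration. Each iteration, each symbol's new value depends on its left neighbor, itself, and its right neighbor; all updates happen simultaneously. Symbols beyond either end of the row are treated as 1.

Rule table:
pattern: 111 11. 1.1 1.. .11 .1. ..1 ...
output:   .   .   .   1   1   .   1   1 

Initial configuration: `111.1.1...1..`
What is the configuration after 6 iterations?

1111111111...

.......111.11
11111111...1.
........111..
111111111..11
.........111.
1111111111...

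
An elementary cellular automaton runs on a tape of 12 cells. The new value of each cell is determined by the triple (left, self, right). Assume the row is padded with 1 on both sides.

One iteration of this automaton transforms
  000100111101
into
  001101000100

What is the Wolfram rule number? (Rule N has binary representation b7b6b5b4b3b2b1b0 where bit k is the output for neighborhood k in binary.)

70

position 7: 111 → 0  (bit 7 = 0)
position 9: 110 → 1  (bit 6 = 1)
position 10: 101 → 0  (bit 5 = 0)
position 0: 100 → 0  (bit 4 = 0)
position 6: 011 → 0  (bit 3 = 0)
position 3: 010 → 1  (bit 2 = 1)
position 2: 001 → 1  (bit 1 = 1)
position 1: 000 → 0  (bit 0 = 0)
bits b7..b0 = 01000110 = 70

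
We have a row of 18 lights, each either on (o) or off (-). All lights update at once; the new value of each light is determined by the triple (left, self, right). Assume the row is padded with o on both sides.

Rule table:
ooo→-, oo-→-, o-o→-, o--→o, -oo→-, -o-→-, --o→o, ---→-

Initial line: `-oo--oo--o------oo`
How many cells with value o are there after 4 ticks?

8

---oo--oo-o----o--
o-o--oo----o--o-oo
---oo--o--o-oo----
o-o--oo-oo----o--o
count of o: 8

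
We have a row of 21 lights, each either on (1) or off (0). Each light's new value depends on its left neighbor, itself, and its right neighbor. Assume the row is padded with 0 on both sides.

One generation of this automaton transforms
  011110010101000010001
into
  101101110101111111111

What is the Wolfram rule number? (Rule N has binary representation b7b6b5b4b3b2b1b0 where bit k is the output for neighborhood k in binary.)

151

position 2: 111 → 1  (bit 7 = 1)
position 4: 110 → 0  (bit 6 = 0)
position 8: 101 → 0  (bit 5 = 0)
position 5: 100 → 1  (bit 4 = 1)
position 1: 011 → 0  (bit 3 = 0)
position 7: 010 → 1  (bit 2 = 1)
position 0: 001 → 1  (bit 1 = 1)
position 13: 000 → 1  (bit 0 = 1)
bits b7..b0 = 10010111 = 151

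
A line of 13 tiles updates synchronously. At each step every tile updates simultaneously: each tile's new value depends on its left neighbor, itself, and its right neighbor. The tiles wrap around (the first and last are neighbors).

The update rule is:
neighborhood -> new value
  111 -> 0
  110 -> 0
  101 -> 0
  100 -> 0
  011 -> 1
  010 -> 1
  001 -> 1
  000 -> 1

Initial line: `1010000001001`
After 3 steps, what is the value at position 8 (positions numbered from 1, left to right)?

0010111111011
0110100000010
1100101111110
position 8 holds 1

1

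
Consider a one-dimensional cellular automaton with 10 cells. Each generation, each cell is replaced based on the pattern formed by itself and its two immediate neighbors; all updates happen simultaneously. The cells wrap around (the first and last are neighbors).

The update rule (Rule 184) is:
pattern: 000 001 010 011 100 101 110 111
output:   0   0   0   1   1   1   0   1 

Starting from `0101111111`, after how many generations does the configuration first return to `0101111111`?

1011111110
0111111101
1111111010
1111110101
1111101011
1111010111
1110101111
1101011111
1010111111
0101111111

10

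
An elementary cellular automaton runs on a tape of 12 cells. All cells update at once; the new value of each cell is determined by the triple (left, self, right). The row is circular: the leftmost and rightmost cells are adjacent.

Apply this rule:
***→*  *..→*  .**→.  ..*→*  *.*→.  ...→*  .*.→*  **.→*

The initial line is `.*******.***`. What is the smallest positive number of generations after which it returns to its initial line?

..******..**
**.*******.*
**..******..
.***.*******
..**..******
**.***.*****
**..**..****
****.***.***
****..**..**
******.***.*
******..**..
.*******.***

12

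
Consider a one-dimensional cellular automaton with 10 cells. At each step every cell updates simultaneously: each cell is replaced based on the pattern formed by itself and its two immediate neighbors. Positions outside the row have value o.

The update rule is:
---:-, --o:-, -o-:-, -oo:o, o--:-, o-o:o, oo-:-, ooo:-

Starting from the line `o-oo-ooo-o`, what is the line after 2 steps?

-oo-oo--oo
oo-oo---o-

oo-oo---o-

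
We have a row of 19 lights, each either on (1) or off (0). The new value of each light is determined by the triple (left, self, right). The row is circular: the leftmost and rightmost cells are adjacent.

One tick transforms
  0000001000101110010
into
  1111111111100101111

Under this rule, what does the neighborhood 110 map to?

0

At position 14 the neighborhood is 110; the next row has 0 there.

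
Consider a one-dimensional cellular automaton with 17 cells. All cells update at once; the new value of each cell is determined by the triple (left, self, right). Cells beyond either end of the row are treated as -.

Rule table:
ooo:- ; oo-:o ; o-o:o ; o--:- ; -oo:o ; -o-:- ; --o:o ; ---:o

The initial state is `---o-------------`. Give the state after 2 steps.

o-o-oo----------o

step 1: ooo--oooooooooooo
step 2: o-o-oo----------o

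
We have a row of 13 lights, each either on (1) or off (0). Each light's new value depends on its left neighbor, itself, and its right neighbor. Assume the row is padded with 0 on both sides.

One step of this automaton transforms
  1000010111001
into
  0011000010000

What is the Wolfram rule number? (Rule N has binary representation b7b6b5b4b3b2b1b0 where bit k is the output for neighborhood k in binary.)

position 8: 111 → 1  (bit 7 = 1)
position 9: 110 → 0  (bit 6 = 0)
position 6: 101 → 0  (bit 5 = 0)
position 1: 100 → 0  (bit 4 = 0)
position 7: 011 → 0  (bit 3 = 0)
position 0: 010 → 0  (bit 2 = 0)
position 4: 001 → 0  (bit 1 = 0)
position 2: 000 → 1  (bit 0 = 1)
bits b7..b0 = 10000001 = 129

129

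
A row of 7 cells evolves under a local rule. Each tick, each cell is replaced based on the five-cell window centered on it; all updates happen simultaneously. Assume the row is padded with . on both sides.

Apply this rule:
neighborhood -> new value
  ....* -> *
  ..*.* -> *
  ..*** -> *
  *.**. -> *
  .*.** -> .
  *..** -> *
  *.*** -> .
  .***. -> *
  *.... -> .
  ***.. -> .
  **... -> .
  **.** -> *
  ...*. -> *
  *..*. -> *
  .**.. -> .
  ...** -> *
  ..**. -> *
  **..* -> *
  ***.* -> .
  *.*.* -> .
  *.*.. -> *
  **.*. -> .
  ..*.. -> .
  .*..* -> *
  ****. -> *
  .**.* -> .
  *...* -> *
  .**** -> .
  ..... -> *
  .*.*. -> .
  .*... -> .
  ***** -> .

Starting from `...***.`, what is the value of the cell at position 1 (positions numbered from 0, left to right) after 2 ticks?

.

*****..
*..*...
position 1 holds .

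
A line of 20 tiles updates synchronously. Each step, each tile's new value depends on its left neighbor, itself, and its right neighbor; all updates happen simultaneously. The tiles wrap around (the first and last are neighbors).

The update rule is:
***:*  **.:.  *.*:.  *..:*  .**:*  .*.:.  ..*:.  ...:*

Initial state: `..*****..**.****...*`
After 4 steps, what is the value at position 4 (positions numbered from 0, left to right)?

*.****.*.*..***.**..
..***.....*.**..*.*.
*.**.****...*.*....*
..*..***.**....***.*
position 4 holds .

.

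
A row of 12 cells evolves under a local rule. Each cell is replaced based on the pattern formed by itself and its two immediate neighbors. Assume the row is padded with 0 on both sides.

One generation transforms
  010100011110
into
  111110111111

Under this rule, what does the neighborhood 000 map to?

At position 5 the neighborhood is 000; the next row has 0 there.

0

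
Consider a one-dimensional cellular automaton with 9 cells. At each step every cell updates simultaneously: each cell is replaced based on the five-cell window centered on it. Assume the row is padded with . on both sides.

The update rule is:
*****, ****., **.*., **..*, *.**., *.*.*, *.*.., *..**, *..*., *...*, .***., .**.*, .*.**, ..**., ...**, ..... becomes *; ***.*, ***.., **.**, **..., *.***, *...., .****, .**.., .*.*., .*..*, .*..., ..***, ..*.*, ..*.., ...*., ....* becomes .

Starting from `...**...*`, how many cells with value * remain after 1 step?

4

*.**..*..
count of *: 4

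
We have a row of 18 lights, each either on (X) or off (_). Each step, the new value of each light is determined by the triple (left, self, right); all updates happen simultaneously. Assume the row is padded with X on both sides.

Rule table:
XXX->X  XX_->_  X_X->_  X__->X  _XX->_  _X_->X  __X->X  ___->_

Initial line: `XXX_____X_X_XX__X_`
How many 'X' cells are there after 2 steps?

XX_X___XX_X___XXX_
X__XX_X___XX_X_X__
count of X: 8

8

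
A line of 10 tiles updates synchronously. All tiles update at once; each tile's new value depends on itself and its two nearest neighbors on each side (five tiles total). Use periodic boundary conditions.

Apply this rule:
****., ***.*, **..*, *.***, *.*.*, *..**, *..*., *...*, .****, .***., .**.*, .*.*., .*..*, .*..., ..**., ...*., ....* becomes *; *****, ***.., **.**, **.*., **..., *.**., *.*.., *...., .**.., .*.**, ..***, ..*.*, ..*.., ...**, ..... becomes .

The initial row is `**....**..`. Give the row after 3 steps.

****..*...

*...*.*.**
..**.**.**
****..*...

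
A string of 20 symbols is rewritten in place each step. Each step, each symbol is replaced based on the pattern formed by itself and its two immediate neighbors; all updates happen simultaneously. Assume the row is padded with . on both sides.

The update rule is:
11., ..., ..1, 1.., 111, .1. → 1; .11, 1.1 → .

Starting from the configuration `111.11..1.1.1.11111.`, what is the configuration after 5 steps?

.11..1111.1.1..11111
1.111.111.1.111.1111
1..11..11.1..11..111
111.111.1.111.111.11
.11..11.1..11..11..1

.11..11.1..11..11..1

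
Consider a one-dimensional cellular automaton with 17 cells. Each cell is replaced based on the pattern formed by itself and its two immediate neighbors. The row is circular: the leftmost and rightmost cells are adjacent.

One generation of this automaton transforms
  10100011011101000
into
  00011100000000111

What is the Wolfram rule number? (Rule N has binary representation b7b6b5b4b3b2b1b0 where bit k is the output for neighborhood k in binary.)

position 10: 111 → 0  (bit 7 = 0)
position 7: 110 → 0  (bit 6 = 0)
position 1: 101 → 0  (bit 5 = 0)
position 3: 100 → 1  (bit 4 = 1)
position 6: 011 → 0  (bit 3 = 0)
position 0: 010 → 0  (bit 2 = 0)
position 5: 001 → 1  (bit 1 = 1)
position 4: 000 → 1  (bit 0 = 1)
bits b7..b0 = 00010011 = 19

19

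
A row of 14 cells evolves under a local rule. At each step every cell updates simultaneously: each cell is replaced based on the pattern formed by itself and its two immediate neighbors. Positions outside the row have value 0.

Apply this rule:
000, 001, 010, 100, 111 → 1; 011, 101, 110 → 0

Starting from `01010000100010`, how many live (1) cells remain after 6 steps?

6

step 1: 11011111111111
step 2: 00001111111110
step 3: 11110111111101
step 4: 01100011111001
step 5: 10011101110111
step 6: 11101000100010
count of 1: 6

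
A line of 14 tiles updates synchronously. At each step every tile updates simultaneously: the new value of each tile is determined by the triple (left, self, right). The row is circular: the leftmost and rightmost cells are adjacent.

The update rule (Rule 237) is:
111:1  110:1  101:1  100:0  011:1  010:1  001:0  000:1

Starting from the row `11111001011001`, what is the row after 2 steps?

step 1: 11111001111001
step 2: 11111001111001

11111001111001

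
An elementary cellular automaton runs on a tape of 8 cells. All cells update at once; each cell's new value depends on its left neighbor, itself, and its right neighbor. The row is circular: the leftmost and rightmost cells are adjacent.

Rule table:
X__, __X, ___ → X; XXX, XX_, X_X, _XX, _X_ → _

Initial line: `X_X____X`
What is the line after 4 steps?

___XXXX_
XXX____X
___XXXX_  (repeats step 1; period 2)
step 4: XXX____X

XXX____X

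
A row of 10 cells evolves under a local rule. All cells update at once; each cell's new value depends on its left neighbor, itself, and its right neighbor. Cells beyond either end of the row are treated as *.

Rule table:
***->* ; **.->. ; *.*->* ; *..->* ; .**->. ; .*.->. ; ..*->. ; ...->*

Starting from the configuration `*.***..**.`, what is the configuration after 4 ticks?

*.*.*.*..*

.*.*.*...*
*.*.*.**..
.*.*.*..*.
*.*.*.*..*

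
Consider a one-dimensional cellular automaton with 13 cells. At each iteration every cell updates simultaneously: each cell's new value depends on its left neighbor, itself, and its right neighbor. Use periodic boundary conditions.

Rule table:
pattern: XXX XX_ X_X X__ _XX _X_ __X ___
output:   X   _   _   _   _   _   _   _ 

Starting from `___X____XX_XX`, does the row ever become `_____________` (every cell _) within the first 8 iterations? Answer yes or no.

_____________
all cells are _ at iteration 1

yes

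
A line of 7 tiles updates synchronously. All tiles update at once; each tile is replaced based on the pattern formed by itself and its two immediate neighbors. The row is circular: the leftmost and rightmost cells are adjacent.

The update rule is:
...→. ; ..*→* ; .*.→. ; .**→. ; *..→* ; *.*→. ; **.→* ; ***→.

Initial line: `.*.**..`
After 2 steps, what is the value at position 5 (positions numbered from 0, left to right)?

*

*...**.
.*.*.*.
position 5 holds *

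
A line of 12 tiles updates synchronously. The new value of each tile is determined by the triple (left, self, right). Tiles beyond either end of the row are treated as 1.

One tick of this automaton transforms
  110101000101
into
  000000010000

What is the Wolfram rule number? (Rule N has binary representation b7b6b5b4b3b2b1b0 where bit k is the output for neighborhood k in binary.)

1

position 0: 111 → 0  (bit 7 = 0)
position 1: 110 → 0  (bit 6 = 0)
position 2: 101 → 0  (bit 5 = 0)
position 6: 100 → 0  (bit 4 = 0)
position 11: 011 → 0  (bit 3 = 0)
position 3: 010 → 0  (bit 2 = 0)
position 8: 001 → 0  (bit 1 = 0)
position 7: 000 → 1  (bit 0 = 1)
bits b7..b0 = 00000001 = 1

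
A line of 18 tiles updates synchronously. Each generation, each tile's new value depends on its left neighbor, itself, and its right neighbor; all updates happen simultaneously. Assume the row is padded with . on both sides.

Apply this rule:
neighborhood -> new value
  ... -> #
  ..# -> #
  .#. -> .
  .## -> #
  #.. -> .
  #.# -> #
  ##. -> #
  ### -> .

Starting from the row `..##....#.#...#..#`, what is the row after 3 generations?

####.###.#..##..#.
#..###.##..###.#..
..##.####.##.##..#

..##.####.##.##..#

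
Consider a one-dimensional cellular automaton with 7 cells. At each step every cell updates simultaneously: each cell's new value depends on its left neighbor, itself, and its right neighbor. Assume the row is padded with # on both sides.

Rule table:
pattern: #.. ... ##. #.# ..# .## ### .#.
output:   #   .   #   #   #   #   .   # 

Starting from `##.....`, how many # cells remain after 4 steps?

5

.##...#
####.##
...###.
#.##.##
count of #: 5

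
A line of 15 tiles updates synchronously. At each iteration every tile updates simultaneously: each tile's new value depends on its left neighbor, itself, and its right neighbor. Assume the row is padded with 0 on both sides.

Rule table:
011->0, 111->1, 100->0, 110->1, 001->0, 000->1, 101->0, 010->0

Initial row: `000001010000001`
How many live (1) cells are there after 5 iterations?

1

111100000111100
011101110011101
001100110001100
100100010100101
000001000000000
count of 1: 1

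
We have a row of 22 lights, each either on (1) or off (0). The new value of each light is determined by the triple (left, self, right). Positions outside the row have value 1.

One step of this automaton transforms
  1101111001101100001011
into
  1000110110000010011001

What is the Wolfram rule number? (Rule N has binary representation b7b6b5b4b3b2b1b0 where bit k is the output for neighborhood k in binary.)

position 0: 111 → 1  (bit 7 = 1)
position 1: 110 → 0  (bit 6 = 0)
position 2: 101 → 0  (bit 5 = 0)
position 7: 100 → 1  (bit 4 = 1)
position 3: 011 → 0  (bit 3 = 0)
position 18: 010 → 1  (bit 2 = 1)
position 8: 001 → 1  (bit 1 = 1)
position 15: 000 → 0  (bit 0 = 0)
bits b7..b0 = 10010110 = 150

150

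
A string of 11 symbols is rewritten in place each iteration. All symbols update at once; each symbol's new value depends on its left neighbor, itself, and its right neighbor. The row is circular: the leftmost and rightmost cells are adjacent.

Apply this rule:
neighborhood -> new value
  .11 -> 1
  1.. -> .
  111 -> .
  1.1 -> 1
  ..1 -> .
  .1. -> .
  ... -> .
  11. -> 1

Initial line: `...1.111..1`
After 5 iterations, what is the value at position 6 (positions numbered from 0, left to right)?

.

....11.1...
....111....
....1.1....
.....1.....
...........
position 6 holds .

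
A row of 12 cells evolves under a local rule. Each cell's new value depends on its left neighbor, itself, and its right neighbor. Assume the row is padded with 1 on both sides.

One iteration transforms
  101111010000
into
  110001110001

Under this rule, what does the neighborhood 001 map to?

1

At position 11 the neighborhood is 001; the next row has 1 there.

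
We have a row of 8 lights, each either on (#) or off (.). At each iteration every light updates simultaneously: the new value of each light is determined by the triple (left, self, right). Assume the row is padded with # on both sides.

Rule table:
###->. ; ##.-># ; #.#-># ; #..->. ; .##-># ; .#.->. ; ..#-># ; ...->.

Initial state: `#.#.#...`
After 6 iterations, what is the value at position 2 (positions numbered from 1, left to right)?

.

##.#...#
.##...##
###..##.
..#.####
.#.##...
#.###..#
position 2 holds .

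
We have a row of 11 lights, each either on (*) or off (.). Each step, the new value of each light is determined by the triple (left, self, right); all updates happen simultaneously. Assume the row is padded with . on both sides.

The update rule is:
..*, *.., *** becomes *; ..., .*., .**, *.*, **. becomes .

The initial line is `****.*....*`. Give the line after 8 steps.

*.**...*...

step 1: .**...*..*.
step 2: *..*.*.**.*
step 3: .**........
step 4: *..*.......
step 5: .**.*......
step 6: *....*.....
step 7: .*..*.*....
step 8: *.**...*...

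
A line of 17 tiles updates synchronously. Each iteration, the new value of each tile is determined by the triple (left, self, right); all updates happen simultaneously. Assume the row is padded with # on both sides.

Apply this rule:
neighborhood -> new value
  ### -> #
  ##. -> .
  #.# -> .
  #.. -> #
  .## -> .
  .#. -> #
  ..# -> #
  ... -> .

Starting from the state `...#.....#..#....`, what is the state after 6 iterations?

.#.#..###..##..#.

#.###...######..#
...#.#.#.####.##.
#.##.#.#..##.....
.....#.###..#...#
#...##..#.####.#.
.#.#..###..##..#.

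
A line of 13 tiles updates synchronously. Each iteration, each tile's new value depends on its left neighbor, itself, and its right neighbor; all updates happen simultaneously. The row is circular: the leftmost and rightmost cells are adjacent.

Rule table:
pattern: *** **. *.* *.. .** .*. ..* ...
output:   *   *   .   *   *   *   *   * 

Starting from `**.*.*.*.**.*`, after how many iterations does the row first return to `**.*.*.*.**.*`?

1

iteration 1: **.*.*.*.**.*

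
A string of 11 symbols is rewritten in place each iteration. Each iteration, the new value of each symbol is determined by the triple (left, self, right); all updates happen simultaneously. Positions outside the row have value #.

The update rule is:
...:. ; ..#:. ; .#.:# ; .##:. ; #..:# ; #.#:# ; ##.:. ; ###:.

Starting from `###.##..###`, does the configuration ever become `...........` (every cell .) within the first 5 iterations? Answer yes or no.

no

...#..#....
#..##.##...
.#...#..#..
###..##.##.
...#...#..#
iteration 5 is ...#...#..#, still not uniform .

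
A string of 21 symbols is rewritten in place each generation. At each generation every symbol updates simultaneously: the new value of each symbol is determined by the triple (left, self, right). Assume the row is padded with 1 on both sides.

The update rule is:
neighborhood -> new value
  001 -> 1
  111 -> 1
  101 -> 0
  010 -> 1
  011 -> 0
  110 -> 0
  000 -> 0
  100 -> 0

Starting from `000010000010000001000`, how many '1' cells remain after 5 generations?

000110000110000011001
001000001000000100010
011000011000001100110
000000100000010001000
000001100000110011001
count of 1: 7

7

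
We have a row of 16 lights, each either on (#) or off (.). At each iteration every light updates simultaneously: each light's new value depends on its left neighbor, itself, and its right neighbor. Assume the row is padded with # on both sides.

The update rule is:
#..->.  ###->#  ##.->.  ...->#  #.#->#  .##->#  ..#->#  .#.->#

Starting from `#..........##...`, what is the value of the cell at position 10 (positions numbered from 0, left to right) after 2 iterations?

#

..##########..##
.##########..###
position 10 holds #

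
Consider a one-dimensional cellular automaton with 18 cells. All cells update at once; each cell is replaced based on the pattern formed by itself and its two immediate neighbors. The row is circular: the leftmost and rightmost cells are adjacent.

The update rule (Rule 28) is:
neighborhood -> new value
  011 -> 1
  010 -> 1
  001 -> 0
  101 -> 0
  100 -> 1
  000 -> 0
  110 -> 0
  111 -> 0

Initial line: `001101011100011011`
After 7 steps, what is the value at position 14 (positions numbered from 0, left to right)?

step 1: 101001010010010010
step 2: 101101011011011010
step 3: 101001010010010010  (repeats step 1; period 2)
step 7: 101001010010010010
position 14 holds 0

0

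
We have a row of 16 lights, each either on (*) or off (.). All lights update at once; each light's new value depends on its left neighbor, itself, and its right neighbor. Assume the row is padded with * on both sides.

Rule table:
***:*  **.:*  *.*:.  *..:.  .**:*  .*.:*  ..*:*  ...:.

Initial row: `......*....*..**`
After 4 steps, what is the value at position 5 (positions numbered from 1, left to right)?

*

.....**...**.***
....***..***.***
...****.****.***
..*****.****.***
position 5 holds *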